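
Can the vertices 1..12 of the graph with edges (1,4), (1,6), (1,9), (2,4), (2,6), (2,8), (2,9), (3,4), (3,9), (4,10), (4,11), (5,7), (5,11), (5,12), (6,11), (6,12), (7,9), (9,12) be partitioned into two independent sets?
Yes. Partition: {1, 2, 3, 7, 10, 11, 12}, {4, 5, 6, 8, 9}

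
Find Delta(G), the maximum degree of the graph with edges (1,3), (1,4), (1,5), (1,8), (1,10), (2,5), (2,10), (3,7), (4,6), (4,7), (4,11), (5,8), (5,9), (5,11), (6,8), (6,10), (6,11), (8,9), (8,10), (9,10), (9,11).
5 (attained at vertices 1, 5, 8, 10)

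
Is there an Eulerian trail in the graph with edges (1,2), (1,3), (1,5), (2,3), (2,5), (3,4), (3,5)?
No (4 vertices have odd degree: {1, 2, 4, 5}; Eulerian path requires 0 or 2)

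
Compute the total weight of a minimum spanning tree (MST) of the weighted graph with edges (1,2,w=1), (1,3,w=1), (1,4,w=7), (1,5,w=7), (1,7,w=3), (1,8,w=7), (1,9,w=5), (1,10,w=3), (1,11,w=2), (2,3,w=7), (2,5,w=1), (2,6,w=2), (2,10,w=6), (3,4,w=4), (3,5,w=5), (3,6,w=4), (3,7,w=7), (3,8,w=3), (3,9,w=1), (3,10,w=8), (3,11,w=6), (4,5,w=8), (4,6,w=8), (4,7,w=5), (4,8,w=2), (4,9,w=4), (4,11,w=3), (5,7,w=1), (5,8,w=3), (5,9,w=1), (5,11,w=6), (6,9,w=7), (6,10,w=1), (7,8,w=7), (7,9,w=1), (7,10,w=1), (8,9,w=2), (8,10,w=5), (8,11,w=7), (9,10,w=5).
13 (MST edges: (1,2,w=1), (1,3,w=1), (1,11,w=2), (2,5,w=1), (3,9,w=1), (4,8,w=2), (5,7,w=1), (6,10,w=1), (7,10,w=1), (8,9,w=2); sum of weights 1 + 1 + 2 + 1 + 1 + 2 + 1 + 1 + 1 + 2 = 13)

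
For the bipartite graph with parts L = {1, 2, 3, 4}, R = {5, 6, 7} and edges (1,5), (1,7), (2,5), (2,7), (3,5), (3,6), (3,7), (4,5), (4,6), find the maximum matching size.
3 (matching: (1,7), (2,5), (3,6); upper bound min(|L|,|R|) = min(4,3) = 3)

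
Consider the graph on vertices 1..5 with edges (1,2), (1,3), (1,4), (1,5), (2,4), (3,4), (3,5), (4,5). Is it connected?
Yes (BFS from 1 visits [1, 2, 3, 4, 5] — all 5 vertices reached)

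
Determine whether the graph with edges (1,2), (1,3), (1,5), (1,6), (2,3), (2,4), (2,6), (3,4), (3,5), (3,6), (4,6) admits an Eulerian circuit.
No (2 vertices have odd degree: {3, 4}; Eulerian circuit requires 0)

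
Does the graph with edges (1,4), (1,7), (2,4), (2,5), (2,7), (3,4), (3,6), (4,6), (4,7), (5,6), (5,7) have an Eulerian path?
No (4 vertices have odd degree: {2, 4, 5, 6}; Eulerian path requires 0 or 2)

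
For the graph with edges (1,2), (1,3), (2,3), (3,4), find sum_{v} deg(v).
8 (handshake: sum of degrees = 2|E| = 2 x 4 = 8)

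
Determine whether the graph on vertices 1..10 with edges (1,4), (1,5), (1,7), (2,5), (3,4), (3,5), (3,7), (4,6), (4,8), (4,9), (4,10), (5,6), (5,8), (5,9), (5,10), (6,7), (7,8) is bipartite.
Yes. Partition: {1, 2, 3, 6, 8, 9, 10}, {4, 5, 7}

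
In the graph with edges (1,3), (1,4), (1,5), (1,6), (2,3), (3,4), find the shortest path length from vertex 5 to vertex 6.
2 (path: 5 -> 1 -> 6, 2 edges)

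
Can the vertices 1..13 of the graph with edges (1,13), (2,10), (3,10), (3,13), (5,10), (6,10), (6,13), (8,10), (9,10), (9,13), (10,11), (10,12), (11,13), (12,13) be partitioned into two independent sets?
Yes. Partition: {1, 2, 3, 4, 5, 6, 7, 8, 9, 11, 12}, {10, 13}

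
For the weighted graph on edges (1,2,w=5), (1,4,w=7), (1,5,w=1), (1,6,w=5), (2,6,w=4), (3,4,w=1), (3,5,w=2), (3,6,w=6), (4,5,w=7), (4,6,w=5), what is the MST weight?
13 (MST edges: (1,2,w=5), (1,5,w=1), (2,6,w=4), (3,4,w=1), (3,5,w=2); sum of weights 5 + 1 + 4 + 1 + 2 = 13)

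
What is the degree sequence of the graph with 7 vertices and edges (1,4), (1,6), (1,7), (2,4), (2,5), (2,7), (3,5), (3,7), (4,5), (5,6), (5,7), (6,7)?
[5, 5, 3, 3, 3, 3, 2] (degrees: deg(1)=3, deg(2)=3, deg(3)=2, deg(4)=3, deg(5)=5, deg(6)=3, deg(7)=5)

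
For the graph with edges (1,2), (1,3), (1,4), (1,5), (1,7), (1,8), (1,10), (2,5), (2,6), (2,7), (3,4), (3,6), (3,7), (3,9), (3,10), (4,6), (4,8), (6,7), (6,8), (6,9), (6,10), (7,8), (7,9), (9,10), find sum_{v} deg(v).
48 (handshake: sum of degrees = 2|E| = 2 x 24 = 48)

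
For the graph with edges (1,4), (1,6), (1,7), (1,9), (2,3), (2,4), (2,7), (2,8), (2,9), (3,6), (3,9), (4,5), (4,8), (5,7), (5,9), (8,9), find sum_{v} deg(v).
32 (handshake: sum of degrees = 2|E| = 2 x 16 = 32)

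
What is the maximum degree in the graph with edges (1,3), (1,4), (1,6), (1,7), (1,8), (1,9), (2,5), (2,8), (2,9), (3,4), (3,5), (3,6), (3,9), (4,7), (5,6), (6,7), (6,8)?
6 (attained at vertex 1)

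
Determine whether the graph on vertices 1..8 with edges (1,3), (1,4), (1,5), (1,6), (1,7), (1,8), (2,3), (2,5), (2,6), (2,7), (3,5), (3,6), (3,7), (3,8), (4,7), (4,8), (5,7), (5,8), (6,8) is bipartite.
No (odd cycle of length 3: 4 -> 1 -> 7 -> 4)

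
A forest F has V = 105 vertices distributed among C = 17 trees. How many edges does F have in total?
88 (Each of the 17 component trees on V_i vertices has V_i - 1 edges; summing gives V - C = 105 - 17 = 88)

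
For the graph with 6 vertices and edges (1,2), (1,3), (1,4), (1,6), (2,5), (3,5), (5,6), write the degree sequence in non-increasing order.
[4, 3, 2, 2, 2, 1] (degrees: deg(1)=4, deg(2)=2, deg(3)=2, deg(4)=1, deg(5)=3, deg(6)=2)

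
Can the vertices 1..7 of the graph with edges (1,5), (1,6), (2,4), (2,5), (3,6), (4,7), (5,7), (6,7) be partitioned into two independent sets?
Yes. Partition: {1, 2, 3, 7}, {4, 5, 6}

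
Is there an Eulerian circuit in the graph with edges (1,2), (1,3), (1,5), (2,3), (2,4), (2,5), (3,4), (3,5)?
No (2 vertices have odd degree: {1, 5}; Eulerian circuit requires 0)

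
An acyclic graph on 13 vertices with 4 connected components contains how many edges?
9 (Each of the 4 component trees on V_i vertices has V_i - 1 edges; summing gives V - C = 13 - 4 = 9)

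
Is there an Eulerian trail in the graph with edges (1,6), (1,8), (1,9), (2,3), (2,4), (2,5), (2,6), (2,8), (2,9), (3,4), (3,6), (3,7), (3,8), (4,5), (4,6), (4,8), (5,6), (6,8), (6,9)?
No (8 vertices have odd degree: {1, 3, 4, 5, 6, 7, 8, 9}; Eulerian path requires 0 or 2)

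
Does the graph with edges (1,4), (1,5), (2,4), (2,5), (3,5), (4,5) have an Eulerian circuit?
No (2 vertices have odd degree: {3, 4}; Eulerian circuit requires 0)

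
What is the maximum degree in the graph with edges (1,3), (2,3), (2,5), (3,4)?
3 (attained at vertex 3)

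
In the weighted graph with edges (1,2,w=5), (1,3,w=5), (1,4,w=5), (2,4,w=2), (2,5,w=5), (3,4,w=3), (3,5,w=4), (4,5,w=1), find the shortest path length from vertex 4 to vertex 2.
2 (path: 4 -> 2; weights 2 = 2)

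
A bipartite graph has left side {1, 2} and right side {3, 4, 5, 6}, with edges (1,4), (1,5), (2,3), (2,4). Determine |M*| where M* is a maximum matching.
2 (matching: (1,5), (2,4); upper bound min(|L|,|R|) = min(2,4) = 2)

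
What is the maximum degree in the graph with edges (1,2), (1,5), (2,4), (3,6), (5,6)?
2 (attained at vertices 1, 2, 5, 6)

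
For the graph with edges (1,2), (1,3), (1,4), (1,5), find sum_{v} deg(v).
8 (handshake: sum of degrees = 2|E| = 2 x 4 = 8)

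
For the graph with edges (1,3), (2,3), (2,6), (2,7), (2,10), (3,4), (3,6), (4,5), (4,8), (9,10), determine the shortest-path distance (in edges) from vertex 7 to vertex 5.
4 (path: 7 -> 2 -> 3 -> 4 -> 5, 4 edges)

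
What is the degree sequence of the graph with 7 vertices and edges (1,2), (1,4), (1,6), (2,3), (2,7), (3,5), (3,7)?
[3, 3, 3, 2, 1, 1, 1] (degrees: deg(1)=3, deg(2)=3, deg(3)=3, deg(4)=1, deg(5)=1, deg(6)=1, deg(7)=2)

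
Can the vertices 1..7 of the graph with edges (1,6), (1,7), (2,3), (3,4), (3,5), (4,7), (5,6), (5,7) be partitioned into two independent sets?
Yes. Partition: {1, 2, 4, 5}, {3, 6, 7}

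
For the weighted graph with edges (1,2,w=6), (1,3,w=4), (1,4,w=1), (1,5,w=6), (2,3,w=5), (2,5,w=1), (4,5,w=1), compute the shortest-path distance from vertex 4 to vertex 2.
2 (path: 4 -> 5 -> 2; weights 1 + 1 = 2)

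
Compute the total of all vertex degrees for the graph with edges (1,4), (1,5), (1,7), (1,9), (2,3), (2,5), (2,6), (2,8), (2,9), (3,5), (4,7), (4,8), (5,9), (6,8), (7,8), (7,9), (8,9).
34 (handshake: sum of degrees = 2|E| = 2 x 17 = 34)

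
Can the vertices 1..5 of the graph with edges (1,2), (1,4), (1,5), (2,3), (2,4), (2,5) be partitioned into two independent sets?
No (odd cycle of length 3: 2 -> 1 -> 4 -> 2)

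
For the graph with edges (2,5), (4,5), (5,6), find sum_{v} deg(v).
6 (handshake: sum of degrees = 2|E| = 2 x 3 = 6)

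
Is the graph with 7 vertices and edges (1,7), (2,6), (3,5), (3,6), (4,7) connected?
No, it has 2 components: {1, 4, 7}, {2, 3, 5, 6}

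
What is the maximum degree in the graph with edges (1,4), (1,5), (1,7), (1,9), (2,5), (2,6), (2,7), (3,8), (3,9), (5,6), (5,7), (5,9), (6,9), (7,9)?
5 (attained at vertices 5, 9)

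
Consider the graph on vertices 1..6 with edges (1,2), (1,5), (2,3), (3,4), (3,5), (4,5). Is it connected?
No, it has 2 components: {1, 2, 3, 4, 5}, {6}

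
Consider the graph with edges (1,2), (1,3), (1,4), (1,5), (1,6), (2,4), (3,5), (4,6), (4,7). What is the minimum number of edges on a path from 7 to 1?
2 (path: 7 -> 4 -> 1, 2 edges)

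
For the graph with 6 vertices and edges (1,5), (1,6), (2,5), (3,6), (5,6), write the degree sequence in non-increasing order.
[3, 3, 2, 1, 1, 0] (degrees: deg(1)=2, deg(2)=1, deg(3)=1, deg(4)=0, deg(5)=3, deg(6)=3)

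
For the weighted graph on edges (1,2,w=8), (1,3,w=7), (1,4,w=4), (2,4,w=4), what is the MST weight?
15 (MST edges: (1,3,w=7), (1,4,w=4), (2,4,w=4); sum of weights 7 + 4 + 4 = 15)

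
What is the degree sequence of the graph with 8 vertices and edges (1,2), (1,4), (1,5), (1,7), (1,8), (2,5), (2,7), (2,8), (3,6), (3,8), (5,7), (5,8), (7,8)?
[5, 5, 4, 4, 4, 2, 1, 1] (degrees: deg(1)=5, deg(2)=4, deg(3)=2, deg(4)=1, deg(5)=4, deg(6)=1, deg(7)=4, deg(8)=5)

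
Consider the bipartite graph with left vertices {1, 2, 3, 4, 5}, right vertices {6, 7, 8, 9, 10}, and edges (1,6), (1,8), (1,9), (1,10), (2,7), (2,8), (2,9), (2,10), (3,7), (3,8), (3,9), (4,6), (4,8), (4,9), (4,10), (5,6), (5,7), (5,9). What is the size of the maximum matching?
5 (matching: (1,10), (2,9), (3,8), (4,6), (5,7); upper bound min(|L|,|R|) = min(5,5) = 5)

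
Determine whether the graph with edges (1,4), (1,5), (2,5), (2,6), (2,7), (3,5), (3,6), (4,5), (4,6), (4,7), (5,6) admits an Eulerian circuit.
No (2 vertices have odd degree: {2, 5}; Eulerian circuit requires 0)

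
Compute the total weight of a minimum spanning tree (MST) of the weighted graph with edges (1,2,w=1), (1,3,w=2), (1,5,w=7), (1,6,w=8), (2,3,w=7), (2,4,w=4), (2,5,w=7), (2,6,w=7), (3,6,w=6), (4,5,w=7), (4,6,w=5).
19 (MST edges: (1,2,w=1), (1,3,w=2), (1,5,w=7), (2,4,w=4), (4,6,w=5); sum of weights 1 + 2 + 7 + 4 + 5 = 19)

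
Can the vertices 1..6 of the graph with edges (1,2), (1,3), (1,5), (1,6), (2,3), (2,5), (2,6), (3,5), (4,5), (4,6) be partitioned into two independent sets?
No (odd cycle of length 3: 5 -> 1 -> 3 -> 5)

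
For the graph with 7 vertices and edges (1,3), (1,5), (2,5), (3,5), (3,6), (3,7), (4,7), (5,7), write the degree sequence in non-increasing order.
[4, 4, 3, 2, 1, 1, 1] (degrees: deg(1)=2, deg(2)=1, deg(3)=4, deg(4)=1, deg(5)=4, deg(6)=1, deg(7)=3)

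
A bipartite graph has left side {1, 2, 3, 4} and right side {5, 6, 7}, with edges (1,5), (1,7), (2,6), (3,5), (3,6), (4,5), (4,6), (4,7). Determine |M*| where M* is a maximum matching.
3 (matching: (1,7), (2,6), (3,5); upper bound min(|L|,|R|) = min(4,3) = 3)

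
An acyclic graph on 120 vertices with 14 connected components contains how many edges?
106 (Each of the 14 component trees on V_i vertices has V_i - 1 edges; summing gives V - C = 120 - 14 = 106)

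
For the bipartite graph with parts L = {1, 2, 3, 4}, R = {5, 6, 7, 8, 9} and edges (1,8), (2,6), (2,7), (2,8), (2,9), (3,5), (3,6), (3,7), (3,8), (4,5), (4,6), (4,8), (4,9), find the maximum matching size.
4 (matching: (1,8), (2,9), (3,7), (4,6); upper bound min(|L|,|R|) = min(4,5) = 4)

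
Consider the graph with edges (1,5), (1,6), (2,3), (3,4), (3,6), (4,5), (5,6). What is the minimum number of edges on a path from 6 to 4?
2 (path: 6 -> 3 -> 4, 2 edges)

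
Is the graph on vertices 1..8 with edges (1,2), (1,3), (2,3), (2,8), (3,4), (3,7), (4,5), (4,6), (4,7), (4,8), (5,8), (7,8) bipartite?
No (odd cycle of length 3: 3 -> 1 -> 2 -> 3)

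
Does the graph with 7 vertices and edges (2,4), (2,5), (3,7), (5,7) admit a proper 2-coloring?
Yes. Partition: {1, 2, 6, 7}, {3, 4, 5}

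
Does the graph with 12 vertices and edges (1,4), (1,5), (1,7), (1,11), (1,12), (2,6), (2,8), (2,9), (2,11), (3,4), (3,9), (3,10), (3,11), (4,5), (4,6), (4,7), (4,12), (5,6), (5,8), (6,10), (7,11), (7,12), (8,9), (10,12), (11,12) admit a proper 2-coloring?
No (odd cycle of length 3: 4 -> 1 -> 5 -> 4)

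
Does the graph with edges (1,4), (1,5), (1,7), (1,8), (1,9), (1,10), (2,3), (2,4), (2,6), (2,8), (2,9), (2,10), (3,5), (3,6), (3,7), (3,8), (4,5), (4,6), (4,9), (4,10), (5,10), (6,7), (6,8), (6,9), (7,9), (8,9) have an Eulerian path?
Yes (the graph is connected and exactly 2 vertices have odd degree: {3, 8}; any Eulerian path must start and end at those)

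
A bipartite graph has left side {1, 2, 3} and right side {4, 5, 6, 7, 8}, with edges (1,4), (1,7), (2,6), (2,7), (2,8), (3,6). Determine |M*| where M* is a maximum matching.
3 (matching: (1,7), (2,8), (3,6); upper bound min(|L|,|R|) = min(3,5) = 3)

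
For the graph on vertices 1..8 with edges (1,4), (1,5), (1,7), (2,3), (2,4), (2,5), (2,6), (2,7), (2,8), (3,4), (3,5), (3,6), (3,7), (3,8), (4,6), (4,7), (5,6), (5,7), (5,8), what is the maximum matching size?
4 (matching: (1,7), (2,4), (3,6), (5,8); upper bound floor(n/2) = floor(8/2) = 4)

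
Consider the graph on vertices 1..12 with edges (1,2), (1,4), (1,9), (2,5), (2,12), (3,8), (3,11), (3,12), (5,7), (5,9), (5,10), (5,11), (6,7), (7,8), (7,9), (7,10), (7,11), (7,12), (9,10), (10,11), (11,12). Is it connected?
Yes (BFS from 1 visits [1, 2, 4, 9, 5, 12, 7, 10, 11, 3, 6, 8] — all 12 vertices reached)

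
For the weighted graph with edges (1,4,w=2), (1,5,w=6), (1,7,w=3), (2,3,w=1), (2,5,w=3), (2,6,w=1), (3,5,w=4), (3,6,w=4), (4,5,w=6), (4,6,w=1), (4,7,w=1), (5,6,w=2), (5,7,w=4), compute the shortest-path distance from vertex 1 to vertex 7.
3 (path: 1 -> 7; weights 3 = 3)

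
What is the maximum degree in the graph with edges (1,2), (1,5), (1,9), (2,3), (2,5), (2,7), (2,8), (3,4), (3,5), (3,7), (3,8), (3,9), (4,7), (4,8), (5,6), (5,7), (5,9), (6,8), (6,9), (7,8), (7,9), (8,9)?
6 (attained at vertices 3, 5, 7, 8, 9)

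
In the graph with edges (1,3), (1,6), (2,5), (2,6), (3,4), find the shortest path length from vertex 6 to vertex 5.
2 (path: 6 -> 2 -> 5, 2 edges)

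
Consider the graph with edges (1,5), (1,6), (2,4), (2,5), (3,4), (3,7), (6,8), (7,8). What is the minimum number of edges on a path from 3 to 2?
2 (path: 3 -> 4 -> 2, 2 edges)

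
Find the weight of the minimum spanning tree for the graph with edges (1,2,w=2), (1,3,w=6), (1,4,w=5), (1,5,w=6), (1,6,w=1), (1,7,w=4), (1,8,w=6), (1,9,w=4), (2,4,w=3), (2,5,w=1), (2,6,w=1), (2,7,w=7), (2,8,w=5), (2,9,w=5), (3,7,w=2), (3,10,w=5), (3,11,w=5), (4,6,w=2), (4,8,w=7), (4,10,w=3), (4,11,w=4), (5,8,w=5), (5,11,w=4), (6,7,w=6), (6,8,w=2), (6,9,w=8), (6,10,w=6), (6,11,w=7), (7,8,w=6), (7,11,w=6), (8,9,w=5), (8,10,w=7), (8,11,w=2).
22 (MST edges: (1,6,w=1), (1,7,w=4), (1,9,w=4), (2,5,w=1), (2,6,w=1), (3,7,w=2), (4,6,w=2), (4,10,w=3), (6,8,w=2), (8,11,w=2); sum of weights 1 + 4 + 4 + 1 + 1 + 2 + 2 + 3 + 2 + 2 = 22)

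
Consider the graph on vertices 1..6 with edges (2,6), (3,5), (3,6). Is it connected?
No, it has 3 components: {1}, {2, 3, 5, 6}, {4}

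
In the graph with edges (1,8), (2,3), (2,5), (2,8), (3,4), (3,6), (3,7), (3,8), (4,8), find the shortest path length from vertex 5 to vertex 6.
3 (path: 5 -> 2 -> 3 -> 6, 3 edges)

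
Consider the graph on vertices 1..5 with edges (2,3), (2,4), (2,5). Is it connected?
No, it has 2 components: {1}, {2, 3, 4, 5}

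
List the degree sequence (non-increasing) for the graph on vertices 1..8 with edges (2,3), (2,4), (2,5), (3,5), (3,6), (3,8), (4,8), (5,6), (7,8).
[4, 3, 3, 3, 2, 2, 1, 0] (degrees: deg(1)=0, deg(2)=3, deg(3)=4, deg(4)=2, deg(5)=3, deg(6)=2, deg(7)=1, deg(8)=3)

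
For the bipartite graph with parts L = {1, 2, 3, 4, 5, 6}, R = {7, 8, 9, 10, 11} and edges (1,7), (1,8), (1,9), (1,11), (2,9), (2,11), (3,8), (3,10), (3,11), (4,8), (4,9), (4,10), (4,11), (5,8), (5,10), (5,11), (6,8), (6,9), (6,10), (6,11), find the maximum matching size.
5 (matching: (1,7), (2,9), (3,10), (4,8), (5,11); upper bound min(|L|,|R|) = min(6,5) = 5)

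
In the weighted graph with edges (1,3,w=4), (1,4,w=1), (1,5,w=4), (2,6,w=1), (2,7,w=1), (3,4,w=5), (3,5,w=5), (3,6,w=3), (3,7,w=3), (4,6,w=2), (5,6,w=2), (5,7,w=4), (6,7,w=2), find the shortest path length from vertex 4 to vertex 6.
2 (path: 4 -> 6; weights 2 = 2)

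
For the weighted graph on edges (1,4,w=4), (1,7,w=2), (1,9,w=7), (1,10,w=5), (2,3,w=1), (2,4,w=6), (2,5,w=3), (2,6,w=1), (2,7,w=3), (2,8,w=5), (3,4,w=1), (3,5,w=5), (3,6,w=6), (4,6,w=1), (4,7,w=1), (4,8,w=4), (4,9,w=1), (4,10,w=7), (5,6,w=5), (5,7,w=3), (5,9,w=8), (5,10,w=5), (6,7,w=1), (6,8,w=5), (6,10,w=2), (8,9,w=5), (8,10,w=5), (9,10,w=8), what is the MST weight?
16 (MST edges: (1,7,w=2), (2,3,w=1), (2,5,w=3), (2,6,w=1), (3,4,w=1), (4,7,w=1), (4,8,w=4), (4,9,w=1), (6,10,w=2); sum of weights 2 + 1 + 3 + 1 + 1 + 1 + 4 + 1 + 2 = 16)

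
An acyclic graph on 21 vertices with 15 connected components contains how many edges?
6 (Each of the 15 component trees on V_i vertices has V_i - 1 edges; summing gives V - C = 21 - 15 = 6)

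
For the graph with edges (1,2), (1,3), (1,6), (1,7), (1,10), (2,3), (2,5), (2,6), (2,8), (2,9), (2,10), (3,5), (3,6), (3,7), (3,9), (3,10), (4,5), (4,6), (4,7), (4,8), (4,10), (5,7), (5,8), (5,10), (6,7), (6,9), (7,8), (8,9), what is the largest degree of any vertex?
7 (attained at vertices 2, 3)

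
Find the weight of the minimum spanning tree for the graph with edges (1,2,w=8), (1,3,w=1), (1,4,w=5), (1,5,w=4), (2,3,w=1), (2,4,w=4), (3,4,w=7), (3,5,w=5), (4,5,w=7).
10 (MST edges: (1,3,w=1), (1,5,w=4), (2,3,w=1), (2,4,w=4); sum of weights 1 + 4 + 1 + 4 = 10)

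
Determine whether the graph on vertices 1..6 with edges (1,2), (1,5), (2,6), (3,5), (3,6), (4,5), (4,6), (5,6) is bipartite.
No (odd cycle of length 5: 6 -> 2 -> 1 -> 5 -> 4 -> 6)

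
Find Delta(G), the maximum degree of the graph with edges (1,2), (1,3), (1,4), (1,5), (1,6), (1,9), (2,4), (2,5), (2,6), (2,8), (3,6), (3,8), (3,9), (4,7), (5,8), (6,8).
6 (attained at vertex 1)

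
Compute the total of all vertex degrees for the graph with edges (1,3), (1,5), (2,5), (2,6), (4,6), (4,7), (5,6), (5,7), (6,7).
18 (handshake: sum of degrees = 2|E| = 2 x 9 = 18)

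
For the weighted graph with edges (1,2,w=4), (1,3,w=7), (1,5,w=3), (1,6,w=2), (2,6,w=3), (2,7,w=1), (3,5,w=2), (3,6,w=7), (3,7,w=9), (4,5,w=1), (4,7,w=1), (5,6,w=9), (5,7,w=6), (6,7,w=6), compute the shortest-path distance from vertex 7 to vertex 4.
1 (path: 7 -> 4; weights 1 = 1)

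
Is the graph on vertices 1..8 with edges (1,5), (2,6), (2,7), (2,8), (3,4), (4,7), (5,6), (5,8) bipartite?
Yes. Partition: {1, 3, 6, 7, 8}, {2, 4, 5}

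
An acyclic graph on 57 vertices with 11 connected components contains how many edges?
46 (Each of the 11 component trees on V_i vertices has V_i - 1 edges; summing gives V - C = 57 - 11 = 46)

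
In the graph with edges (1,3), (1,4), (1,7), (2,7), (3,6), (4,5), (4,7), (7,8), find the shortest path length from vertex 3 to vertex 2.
3 (path: 3 -> 1 -> 7 -> 2, 3 edges)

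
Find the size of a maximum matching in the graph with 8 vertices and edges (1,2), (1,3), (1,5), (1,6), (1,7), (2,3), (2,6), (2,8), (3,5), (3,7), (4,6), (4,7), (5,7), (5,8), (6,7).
4 (matching: (1,6), (2,8), (3,5), (4,7); upper bound floor(n/2) = floor(8/2) = 4)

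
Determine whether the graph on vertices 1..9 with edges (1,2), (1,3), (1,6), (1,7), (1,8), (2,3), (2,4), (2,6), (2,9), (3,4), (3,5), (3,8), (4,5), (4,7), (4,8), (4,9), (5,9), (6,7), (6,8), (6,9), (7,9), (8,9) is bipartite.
No (odd cycle of length 3: 8 -> 1 -> 3 -> 8)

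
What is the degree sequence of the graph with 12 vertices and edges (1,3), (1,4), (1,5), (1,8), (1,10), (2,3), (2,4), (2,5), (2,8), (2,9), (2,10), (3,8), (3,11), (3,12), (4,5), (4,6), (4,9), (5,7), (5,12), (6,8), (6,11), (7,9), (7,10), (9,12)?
[6, 5, 5, 5, 5, 4, 4, 3, 3, 3, 3, 2] (degrees: deg(1)=5, deg(2)=6, deg(3)=5, deg(4)=5, deg(5)=5, deg(6)=3, deg(7)=3, deg(8)=4, deg(9)=4, deg(10)=3, deg(11)=2, deg(12)=3)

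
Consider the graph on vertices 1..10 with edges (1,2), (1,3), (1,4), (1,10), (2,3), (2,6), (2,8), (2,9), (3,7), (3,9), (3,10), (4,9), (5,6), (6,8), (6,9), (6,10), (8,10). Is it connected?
Yes (BFS from 1 visits [1, 2, 3, 4, 10, 6, 8, 9, 7, 5] — all 10 vertices reached)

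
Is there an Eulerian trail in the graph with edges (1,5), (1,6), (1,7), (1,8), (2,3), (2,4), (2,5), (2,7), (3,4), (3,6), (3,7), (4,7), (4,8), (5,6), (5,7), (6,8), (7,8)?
Yes — and in fact it has an Eulerian circuit (the graph is connected and all 8 vertices have even degree)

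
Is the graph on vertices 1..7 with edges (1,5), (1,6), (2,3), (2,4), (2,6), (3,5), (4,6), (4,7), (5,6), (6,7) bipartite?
No (odd cycle of length 3: 6 -> 1 -> 5 -> 6)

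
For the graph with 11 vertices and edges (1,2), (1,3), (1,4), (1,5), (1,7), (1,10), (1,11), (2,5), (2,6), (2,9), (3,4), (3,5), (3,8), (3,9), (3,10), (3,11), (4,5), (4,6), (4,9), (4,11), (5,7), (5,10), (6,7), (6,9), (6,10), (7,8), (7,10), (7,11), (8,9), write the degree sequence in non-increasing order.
[7, 7, 6, 6, 6, 5, 5, 5, 4, 4, 3] (degrees: deg(1)=7, deg(2)=4, deg(3)=7, deg(4)=6, deg(5)=6, deg(6)=5, deg(7)=6, deg(8)=3, deg(9)=5, deg(10)=5, deg(11)=4)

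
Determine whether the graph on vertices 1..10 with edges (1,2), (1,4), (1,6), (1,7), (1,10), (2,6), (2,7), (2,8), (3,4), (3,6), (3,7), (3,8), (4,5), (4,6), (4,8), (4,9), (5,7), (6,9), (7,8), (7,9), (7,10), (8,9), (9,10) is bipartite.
No (odd cycle of length 3: 6 -> 1 -> 4 -> 6)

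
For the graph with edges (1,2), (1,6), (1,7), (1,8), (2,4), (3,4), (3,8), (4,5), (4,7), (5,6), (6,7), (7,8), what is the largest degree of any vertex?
4 (attained at vertices 1, 4, 7)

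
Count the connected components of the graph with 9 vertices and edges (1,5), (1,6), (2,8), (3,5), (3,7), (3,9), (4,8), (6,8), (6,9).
1 (components: {1, 2, 3, 4, 5, 6, 7, 8, 9})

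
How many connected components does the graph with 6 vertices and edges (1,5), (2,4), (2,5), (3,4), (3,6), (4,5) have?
1 (components: {1, 2, 3, 4, 5, 6})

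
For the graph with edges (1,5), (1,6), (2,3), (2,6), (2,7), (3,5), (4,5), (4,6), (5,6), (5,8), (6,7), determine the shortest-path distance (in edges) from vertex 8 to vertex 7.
3 (path: 8 -> 5 -> 6 -> 7, 3 edges)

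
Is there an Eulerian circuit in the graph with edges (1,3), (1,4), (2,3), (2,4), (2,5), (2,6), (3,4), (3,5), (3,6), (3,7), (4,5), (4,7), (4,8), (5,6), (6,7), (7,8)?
Yes (the graph is connected and all 8 vertices have even degree)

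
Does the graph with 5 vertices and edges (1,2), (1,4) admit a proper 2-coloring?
Yes. Partition: {1, 3, 5}, {2, 4}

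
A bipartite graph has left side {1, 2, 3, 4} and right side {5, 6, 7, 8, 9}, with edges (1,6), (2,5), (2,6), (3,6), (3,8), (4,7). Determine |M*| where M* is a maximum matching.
4 (matching: (1,6), (2,5), (3,8), (4,7); upper bound min(|L|,|R|) = min(4,5) = 4)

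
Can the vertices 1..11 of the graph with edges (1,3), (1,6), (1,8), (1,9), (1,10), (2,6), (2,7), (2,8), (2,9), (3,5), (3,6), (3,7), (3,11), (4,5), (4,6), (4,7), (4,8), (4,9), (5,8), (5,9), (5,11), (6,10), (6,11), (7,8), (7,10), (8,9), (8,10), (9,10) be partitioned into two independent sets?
No (odd cycle of length 3: 10 -> 1 -> 6 -> 10)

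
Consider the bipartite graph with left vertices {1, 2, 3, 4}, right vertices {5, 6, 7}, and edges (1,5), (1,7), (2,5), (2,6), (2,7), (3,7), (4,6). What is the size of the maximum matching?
3 (matching: (1,7), (2,5), (4,6); upper bound min(|L|,|R|) = min(4,3) = 3)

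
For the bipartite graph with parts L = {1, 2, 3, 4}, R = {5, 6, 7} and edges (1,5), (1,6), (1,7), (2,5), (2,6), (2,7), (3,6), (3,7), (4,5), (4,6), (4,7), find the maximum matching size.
3 (matching: (1,7), (2,6), (4,5); upper bound min(|L|,|R|) = min(4,3) = 3)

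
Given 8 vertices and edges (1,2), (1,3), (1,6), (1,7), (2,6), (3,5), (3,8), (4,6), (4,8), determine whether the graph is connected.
Yes (BFS from 1 visits [1, 2, 3, 6, 7, 5, 8, 4] — all 8 vertices reached)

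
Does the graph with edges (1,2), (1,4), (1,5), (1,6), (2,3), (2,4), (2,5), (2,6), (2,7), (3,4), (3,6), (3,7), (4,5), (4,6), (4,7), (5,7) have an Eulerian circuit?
Yes (the graph is connected and all 7 vertices have even degree)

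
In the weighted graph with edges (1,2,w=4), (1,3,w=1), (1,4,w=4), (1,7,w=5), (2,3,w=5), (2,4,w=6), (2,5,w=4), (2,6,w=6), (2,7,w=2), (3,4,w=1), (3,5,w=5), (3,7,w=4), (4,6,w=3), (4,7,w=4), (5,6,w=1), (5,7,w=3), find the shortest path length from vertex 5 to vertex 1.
6 (path: 5 -> 3 -> 1; weights 5 + 1 = 6)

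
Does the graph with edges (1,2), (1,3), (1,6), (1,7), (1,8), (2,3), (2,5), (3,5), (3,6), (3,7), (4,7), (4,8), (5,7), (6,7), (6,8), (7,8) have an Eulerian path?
No (4 vertices have odd degree: {1, 2, 3, 5}; Eulerian path requires 0 or 2)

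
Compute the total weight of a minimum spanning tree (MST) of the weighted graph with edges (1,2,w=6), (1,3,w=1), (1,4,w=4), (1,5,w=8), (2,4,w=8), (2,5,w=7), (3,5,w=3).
14 (MST edges: (1,2,w=6), (1,3,w=1), (1,4,w=4), (3,5,w=3); sum of weights 6 + 1 + 4 + 3 = 14)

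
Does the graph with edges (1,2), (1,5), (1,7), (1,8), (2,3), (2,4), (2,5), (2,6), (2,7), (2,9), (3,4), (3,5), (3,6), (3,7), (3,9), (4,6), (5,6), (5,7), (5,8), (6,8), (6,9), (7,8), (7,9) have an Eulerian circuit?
No (2 vertices have odd degree: {2, 4}; Eulerian circuit requires 0)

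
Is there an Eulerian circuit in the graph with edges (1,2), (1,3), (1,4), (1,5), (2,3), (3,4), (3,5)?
Yes (the graph is connected and all 5 vertices have even degree)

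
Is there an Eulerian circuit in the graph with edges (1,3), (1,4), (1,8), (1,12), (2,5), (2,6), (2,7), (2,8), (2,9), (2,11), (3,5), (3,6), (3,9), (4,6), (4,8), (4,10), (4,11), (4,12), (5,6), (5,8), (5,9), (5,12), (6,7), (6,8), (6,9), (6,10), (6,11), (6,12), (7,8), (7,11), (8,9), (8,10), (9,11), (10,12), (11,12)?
Yes (the graph is connected and all 12 vertices have even degree)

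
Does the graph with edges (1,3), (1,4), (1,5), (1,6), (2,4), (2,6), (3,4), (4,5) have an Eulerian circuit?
Yes (the graph is connected and all 6 vertices have even degree)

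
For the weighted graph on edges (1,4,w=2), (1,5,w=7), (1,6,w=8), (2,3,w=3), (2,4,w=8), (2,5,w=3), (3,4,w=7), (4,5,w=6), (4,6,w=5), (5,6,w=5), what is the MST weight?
18 (MST edges: (1,4,w=2), (2,3,w=3), (2,5,w=3), (4,6,w=5), (5,6,w=5); sum of weights 2 + 3 + 3 + 5 + 5 = 18)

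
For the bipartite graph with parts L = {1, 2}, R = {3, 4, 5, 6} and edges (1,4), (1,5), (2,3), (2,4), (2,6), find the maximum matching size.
2 (matching: (1,5), (2,6); upper bound min(|L|,|R|) = min(2,4) = 2)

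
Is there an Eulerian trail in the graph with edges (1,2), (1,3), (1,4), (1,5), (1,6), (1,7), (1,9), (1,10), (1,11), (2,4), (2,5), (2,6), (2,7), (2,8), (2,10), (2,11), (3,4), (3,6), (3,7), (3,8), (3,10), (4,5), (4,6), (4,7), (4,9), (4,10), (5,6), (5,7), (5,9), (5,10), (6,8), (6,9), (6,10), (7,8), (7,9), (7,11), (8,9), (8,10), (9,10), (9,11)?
Yes (the graph is connected and exactly 2 vertices have odd degree: {1, 5}; any Eulerian path must start and end at those)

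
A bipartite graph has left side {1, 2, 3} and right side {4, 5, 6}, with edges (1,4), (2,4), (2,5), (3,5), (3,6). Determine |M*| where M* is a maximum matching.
3 (matching: (1,4), (2,5), (3,6); upper bound min(|L|,|R|) = min(3,3) = 3)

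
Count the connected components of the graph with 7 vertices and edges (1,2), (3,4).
5 (components: {1, 2}, {3, 4}, {5}, {6}, {7})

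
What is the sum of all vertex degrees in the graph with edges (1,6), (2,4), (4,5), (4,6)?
8 (handshake: sum of degrees = 2|E| = 2 x 4 = 8)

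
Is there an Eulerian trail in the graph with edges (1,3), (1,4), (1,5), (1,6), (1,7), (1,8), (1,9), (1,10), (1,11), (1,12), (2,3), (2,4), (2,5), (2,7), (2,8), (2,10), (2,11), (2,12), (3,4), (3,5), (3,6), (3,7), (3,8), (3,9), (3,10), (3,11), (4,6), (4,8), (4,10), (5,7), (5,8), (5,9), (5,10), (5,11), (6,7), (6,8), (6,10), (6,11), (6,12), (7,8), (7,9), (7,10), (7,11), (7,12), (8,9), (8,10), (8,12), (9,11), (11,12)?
Yes — and in fact it has an Eulerian circuit (the graph is connected and all 12 vertices have even degree)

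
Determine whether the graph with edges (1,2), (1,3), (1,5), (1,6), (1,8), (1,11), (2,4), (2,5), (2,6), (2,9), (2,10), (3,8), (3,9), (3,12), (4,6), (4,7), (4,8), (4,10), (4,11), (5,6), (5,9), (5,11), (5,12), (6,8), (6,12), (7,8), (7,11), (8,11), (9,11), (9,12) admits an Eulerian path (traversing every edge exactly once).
Yes (the graph is connected and exactly 2 vertices have odd degree: {7, 9}; any Eulerian path must start and end at those)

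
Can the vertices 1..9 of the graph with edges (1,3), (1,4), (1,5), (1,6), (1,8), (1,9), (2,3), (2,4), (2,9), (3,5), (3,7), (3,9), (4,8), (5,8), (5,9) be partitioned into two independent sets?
No (odd cycle of length 3: 4 -> 1 -> 8 -> 4)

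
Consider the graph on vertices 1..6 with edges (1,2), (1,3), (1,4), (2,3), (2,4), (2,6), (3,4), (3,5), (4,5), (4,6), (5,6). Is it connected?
Yes (BFS from 1 visits [1, 2, 3, 4, 6, 5] — all 6 vertices reached)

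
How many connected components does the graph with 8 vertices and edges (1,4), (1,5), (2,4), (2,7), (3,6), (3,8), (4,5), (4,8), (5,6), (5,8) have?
1 (components: {1, 2, 3, 4, 5, 6, 7, 8})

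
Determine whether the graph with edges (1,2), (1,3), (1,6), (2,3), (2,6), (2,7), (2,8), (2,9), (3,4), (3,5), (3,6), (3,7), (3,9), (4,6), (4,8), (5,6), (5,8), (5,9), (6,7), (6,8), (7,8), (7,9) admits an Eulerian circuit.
No (6 vertices have odd degree: {1, 3, 4, 6, 7, 8}; Eulerian circuit requires 0)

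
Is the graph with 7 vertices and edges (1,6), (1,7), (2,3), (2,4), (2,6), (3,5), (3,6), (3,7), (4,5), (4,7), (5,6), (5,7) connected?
Yes (BFS from 1 visits [1, 6, 7, 2, 3, 5, 4] — all 7 vertices reached)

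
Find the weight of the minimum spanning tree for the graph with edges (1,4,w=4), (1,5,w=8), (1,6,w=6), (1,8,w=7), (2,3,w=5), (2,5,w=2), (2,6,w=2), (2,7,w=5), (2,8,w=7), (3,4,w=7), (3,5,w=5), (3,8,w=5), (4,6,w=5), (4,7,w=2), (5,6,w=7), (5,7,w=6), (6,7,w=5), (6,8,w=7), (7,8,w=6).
25 (MST edges: (1,4,w=4), (2,3,w=5), (2,5,w=2), (2,6,w=2), (2,7,w=5), (3,8,w=5), (4,7,w=2); sum of weights 4 + 5 + 2 + 2 + 5 + 5 + 2 = 25)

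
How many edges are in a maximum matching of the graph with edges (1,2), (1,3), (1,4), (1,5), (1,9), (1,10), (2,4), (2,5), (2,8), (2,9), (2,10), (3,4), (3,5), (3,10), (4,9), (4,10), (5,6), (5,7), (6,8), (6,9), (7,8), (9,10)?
5 (matching: (1,4), (2,8), (3,10), (5,7), (6,9); upper bound floor(n/2) = floor(10/2) = 5)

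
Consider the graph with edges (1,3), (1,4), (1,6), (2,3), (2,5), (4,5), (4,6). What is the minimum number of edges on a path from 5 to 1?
2 (path: 5 -> 4 -> 1, 2 edges)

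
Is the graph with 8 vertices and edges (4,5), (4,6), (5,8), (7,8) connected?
No, it has 4 components: {1}, {2}, {3}, {4, 5, 6, 7, 8}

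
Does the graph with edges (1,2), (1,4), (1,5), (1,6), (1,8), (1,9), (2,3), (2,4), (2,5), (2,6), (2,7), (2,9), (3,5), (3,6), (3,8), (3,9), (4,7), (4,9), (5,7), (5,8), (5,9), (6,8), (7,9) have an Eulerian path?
Yes (the graph is connected and exactly 2 vertices have odd degree: {2, 3}; any Eulerian path must start and end at those)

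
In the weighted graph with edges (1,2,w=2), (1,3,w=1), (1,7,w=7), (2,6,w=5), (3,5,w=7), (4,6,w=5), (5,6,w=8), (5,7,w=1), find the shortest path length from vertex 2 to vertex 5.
10 (path: 2 -> 1 -> 3 -> 5; weights 2 + 1 + 7 = 10)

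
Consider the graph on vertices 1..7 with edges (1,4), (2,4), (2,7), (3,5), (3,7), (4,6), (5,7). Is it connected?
Yes (BFS from 1 visits [1, 4, 2, 6, 7, 3, 5] — all 7 vertices reached)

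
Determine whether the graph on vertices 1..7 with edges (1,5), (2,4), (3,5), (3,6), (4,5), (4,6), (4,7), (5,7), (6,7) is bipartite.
No (odd cycle of length 3: 4 -> 5 -> 7 -> 4)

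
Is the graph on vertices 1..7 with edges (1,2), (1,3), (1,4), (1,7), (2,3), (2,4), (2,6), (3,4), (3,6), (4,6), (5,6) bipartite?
No (odd cycle of length 3: 3 -> 1 -> 2 -> 3)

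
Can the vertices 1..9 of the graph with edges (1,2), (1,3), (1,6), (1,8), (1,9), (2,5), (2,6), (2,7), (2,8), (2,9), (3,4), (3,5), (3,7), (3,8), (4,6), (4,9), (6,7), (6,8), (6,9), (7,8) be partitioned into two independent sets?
No (odd cycle of length 3: 3 -> 1 -> 8 -> 3)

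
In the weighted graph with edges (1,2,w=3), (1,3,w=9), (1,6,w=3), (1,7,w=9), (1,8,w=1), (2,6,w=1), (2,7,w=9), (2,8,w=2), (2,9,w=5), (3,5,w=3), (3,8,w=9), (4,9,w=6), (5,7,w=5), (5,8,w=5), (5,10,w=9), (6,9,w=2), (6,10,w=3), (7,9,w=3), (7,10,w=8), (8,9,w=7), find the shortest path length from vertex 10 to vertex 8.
6 (path: 10 -> 6 -> 2 -> 8; weights 3 + 1 + 2 = 6)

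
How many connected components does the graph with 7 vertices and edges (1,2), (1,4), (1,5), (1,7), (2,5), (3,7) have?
2 (components: {1, 2, 3, 4, 5, 7}, {6})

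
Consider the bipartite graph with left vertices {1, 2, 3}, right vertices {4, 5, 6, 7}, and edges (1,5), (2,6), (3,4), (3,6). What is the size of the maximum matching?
3 (matching: (1,5), (2,6), (3,4); upper bound min(|L|,|R|) = min(3,4) = 3)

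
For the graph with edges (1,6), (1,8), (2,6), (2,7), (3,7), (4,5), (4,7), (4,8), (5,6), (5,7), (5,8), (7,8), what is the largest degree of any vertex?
5 (attained at vertex 7)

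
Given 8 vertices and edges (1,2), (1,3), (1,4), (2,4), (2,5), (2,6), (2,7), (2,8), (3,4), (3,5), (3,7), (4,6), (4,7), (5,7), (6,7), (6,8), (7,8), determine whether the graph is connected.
Yes (BFS from 1 visits [1, 2, 3, 4, 5, 6, 7, 8] — all 8 vertices reached)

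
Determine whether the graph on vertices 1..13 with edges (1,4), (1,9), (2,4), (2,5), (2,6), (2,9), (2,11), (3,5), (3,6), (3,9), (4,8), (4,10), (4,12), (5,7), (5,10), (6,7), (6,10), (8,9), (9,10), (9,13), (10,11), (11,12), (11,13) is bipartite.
Yes. Partition: {1, 2, 3, 7, 8, 10, 12, 13}, {4, 5, 6, 9, 11}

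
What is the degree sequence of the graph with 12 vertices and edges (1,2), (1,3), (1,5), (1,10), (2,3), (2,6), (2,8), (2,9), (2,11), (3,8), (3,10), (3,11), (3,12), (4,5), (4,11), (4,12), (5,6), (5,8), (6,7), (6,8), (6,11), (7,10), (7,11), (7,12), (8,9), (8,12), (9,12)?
[6, 6, 6, 5, 5, 5, 4, 4, 4, 3, 3, 3] (degrees: deg(1)=4, deg(2)=6, deg(3)=6, deg(4)=3, deg(5)=4, deg(6)=5, deg(7)=4, deg(8)=6, deg(9)=3, deg(10)=3, deg(11)=5, deg(12)=5)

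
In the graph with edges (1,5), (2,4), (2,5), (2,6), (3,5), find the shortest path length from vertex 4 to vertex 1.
3 (path: 4 -> 2 -> 5 -> 1, 3 edges)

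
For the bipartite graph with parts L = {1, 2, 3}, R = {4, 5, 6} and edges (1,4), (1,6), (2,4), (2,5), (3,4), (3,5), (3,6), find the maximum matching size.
3 (matching: (1,6), (2,5), (3,4); upper bound min(|L|,|R|) = min(3,3) = 3)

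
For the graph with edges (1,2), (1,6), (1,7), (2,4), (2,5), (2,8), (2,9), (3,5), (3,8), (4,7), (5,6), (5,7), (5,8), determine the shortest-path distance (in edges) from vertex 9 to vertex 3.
3 (path: 9 -> 2 -> 8 -> 3, 3 edges)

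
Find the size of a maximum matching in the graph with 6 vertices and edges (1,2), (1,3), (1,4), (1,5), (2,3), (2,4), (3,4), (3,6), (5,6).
3 (matching: (1,5), (2,4), (3,6); upper bound floor(n/2) = floor(6/2) = 3)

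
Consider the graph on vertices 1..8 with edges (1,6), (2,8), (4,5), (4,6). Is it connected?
No, it has 4 components: {1, 4, 5, 6}, {2, 8}, {3}, {7}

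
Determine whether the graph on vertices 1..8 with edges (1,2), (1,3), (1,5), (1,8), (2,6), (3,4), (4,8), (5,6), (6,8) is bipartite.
Yes. Partition: {1, 4, 6, 7}, {2, 3, 5, 8}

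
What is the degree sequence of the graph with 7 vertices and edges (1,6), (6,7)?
[2, 1, 1, 0, 0, 0, 0] (degrees: deg(1)=1, deg(2)=0, deg(3)=0, deg(4)=0, deg(5)=0, deg(6)=2, deg(7)=1)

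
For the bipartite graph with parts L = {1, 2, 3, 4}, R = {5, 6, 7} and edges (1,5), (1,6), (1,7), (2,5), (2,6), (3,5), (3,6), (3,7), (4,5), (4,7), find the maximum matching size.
3 (matching: (1,7), (2,6), (3,5); upper bound min(|L|,|R|) = min(4,3) = 3)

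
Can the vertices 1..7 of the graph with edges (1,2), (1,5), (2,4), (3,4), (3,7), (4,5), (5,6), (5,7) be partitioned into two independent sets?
Yes. Partition: {1, 4, 6, 7}, {2, 3, 5}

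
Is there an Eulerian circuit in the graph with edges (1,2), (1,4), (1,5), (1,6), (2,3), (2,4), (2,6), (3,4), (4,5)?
Yes (the graph is connected and all 6 vertices have even degree)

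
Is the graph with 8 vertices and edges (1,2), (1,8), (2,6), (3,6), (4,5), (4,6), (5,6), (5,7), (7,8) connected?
Yes (BFS from 1 visits [1, 2, 8, 6, 7, 3, 4, 5] — all 8 vertices reached)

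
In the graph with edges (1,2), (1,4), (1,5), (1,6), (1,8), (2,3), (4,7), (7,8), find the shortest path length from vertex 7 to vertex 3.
4 (path: 7 -> 8 -> 1 -> 2 -> 3, 4 edges)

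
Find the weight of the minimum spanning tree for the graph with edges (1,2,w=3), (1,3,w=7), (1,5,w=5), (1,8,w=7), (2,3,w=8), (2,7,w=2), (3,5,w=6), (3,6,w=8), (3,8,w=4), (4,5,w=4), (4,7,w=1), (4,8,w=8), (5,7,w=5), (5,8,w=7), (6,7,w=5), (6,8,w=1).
20 (MST edges: (1,2,w=3), (2,7,w=2), (3,8,w=4), (4,5,w=4), (4,7,w=1), (6,7,w=5), (6,8,w=1); sum of weights 3 + 2 + 4 + 4 + 1 + 5 + 1 = 20)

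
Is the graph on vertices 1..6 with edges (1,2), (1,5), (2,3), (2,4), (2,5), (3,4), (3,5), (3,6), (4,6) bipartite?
No (odd cycle of length 3: 2 -> 1 -> 5 -> 2)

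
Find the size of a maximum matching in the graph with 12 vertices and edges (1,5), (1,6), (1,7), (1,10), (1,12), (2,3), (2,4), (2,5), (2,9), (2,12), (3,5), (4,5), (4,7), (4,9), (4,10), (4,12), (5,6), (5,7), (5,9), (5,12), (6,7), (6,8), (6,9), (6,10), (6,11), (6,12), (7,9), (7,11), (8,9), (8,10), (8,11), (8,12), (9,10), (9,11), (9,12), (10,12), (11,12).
6 (matching: (1,10), (2,3), (4,7), (5,9), (6,8), (11,12); upper bound floor(n/2) = floor(12/2) = 6)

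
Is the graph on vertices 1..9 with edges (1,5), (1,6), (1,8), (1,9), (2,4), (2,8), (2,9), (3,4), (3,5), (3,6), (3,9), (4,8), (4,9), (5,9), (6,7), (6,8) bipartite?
No (odd cycle of length 3: 8 -> 1 -> 6 -> 8)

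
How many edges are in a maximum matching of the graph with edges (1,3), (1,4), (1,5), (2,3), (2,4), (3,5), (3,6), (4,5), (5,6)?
3 (matching: (1,4), (2,3), (5,6); upper bound floor(n/2) = floor(6/2) = 3)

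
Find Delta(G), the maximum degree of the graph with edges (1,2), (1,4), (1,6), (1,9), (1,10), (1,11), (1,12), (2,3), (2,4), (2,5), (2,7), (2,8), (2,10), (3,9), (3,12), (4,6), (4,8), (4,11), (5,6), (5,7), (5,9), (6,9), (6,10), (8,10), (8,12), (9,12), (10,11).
7 (attained at vertices 1, 2)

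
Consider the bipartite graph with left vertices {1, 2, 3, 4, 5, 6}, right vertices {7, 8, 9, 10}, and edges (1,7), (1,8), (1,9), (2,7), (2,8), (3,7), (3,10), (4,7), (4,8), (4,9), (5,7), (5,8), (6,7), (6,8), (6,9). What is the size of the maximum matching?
4 (matching: (1,9), (2,8), (3,10), (4,7); upper bound min(|L|,|R|) = min(6,4) = 4)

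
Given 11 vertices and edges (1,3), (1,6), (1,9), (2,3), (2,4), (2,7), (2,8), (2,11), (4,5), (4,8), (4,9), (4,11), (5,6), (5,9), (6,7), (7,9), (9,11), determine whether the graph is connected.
No, it has 2 components: {1, 2, 3, 4, 5, 6, 7, 8, 9, 11}, {10}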